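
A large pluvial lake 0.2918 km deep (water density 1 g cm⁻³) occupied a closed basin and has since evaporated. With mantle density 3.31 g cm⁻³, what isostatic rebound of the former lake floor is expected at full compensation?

0.0882 km

u = d ρ_w/ρ_m = 0.2918 km × 1/3.31 = 0.0882 km.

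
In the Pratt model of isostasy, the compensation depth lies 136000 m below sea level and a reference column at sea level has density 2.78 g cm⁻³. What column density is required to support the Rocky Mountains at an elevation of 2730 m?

Pratt balance: ρ_ref D = ρ (D + h).
ρ = ρ_ref D/(D + h) = 2.78 × 136000 m/(136000 m + 2730 m) = 2.73 g cm⁻³.

2.73 g cm⁻³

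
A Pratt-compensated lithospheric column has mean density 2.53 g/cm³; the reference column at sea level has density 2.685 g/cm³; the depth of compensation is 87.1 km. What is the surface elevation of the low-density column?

ρ_ref D = ρ (D + h) → h = D (ρ_ref − ρ)/ρ.
h = 87.1 km × (2.685 − 2.53)/2.53 = 5.34 km.

5.34 km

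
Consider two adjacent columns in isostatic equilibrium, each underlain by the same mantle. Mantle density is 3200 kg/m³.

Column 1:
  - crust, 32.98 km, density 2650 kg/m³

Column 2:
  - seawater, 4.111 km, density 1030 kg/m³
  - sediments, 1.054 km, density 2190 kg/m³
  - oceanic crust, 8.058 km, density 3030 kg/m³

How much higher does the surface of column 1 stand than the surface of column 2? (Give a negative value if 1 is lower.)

For any compensation level in the mantle, the mantle terms cancel and isostasy reduces to e = (Σt_1 − Σt_2) − (Σ(ρt)_1 − Σ(ρt)_2) / ρ_m.
Σt_1 = 32.98 km; Σt_2 = 13.223 km; Σ(ρt)_1 = 87397; Σ(ρt)_2 = 30958.33 (in km·kg/m³).
e = (32.98 − 13.223) − (87397 − 30958.33) / 3200 = 2.12 km.

2.12 km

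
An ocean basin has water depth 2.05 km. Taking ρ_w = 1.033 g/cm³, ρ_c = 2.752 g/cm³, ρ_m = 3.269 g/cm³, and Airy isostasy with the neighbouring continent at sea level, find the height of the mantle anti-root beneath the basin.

6.82 km

Isostatic balance requires: replacing crust with seawater at the top is compensated by replacing crust with mantle at the base: d (ρ_c − ρ_w) = a (ρ_m − ρ_c).
a = d (ρ_c − ρ_w)/(ρ_m − ρ_c) = 2.05 km × 1.719/0.517 = 6.82 km.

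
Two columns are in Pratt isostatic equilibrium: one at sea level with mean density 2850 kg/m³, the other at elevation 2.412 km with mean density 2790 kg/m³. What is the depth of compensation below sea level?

ρ_ref D = ρ (D + h) → D (ρ_ref − ρ) = ρ h.
D = ρ h/(ρ_ref − ρ) = 2790 × 2.412 km/(2850 − 2790) = 112 km.

112 km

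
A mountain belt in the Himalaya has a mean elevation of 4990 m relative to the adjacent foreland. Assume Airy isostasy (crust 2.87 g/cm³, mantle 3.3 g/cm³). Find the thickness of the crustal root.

Isostatic balance requires: the weight of the topography is balanced by the buoyancy of the root, ρ_c h = (ρ_m − ρ_c) r.
r = h · ρ_c / (ρ_m − ρ_c) = 4990 m × 2.87 / (3.3 − 2.87) = 33300 m.

33300 m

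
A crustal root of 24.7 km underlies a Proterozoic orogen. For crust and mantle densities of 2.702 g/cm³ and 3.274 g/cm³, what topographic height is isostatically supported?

5.23 km

Isostatic balance requires: ρ_c h = (ρ_m − ρ_c) r.
h = r (ρ_m − ρ_c) / ρ_c = 24.7 km × (3.274 − 2.702) / 2.702 = 5.23 km.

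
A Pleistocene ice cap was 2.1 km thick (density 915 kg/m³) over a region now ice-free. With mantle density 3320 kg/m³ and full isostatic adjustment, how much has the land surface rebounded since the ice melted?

Removing the load lets mantle flow back in; uplift u satisfies ρ_ice t = ρ_m u.
u = t ρ_ice/ρ_m = 2.1 km × 915/3320 = 0.579 km.

0.579 km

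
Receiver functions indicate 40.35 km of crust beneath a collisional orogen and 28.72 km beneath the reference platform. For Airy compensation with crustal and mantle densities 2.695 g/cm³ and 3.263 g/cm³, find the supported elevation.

Excess crust Δ = 40.35 km − 28.72 km = 11.63 km, split between elevation h and root r with h + r = Δ.
Airy balance ρ_c h = (ρ_m − ρ_c) r gives r = h ρ_c/(ρ_m − ρ_c), so h (1 + ρ_c/(ρ_m − ρ_c)) = Δ, i.e. h = Δ (ρ_m − ρ_c)/ρ_m.
h = 11.63 km × 0.568/3.263 = 2.02 km.

2.02 km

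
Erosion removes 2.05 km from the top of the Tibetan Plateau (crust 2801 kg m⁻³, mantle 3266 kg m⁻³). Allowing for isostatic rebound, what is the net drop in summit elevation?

Rebound u = e ρ_c/ρ_m = 2.05 km × 2801/3266 = 1.758 km.
Net surface drop = e − u = 2.05 km − 1.758 km = e (ρ_m − ρ_c)/ρ_m = 0.292 km.

0.292 km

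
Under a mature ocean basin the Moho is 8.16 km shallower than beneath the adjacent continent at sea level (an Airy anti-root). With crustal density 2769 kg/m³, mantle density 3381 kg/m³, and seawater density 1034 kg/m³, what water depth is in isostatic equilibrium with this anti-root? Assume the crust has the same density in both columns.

2.88 km

Replacing a thickness d of crust by seawater at the top must be balanced by replacing crust with mantle at the base: d (ρ_c − ρ_w) = a (ρ_m − ρ_c).
d = a (ρ_m − ρ_c)/(ρ_c − ρ_w) = 8.16 km × 612/1735 = 2.88 km.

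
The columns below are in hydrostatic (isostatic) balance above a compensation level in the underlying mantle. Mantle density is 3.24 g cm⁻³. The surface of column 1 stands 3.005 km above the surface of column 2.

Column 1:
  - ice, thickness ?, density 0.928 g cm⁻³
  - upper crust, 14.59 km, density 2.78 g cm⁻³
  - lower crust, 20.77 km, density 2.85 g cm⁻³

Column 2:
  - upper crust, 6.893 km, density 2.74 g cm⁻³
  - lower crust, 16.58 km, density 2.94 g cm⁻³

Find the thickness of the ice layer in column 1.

Take the compensation level at the base of the deeper column (depth z_c below the surface of column 1) and equate Σ ρ_i t_i down to z_c; mantle fills any gap and the z_c terms cancel.
Column 1: x×0.928 + 14.59×2.78 + 20.77×2.85 + (z_c − 35.36 − x)×3.24
Column 2: 3.005×0 + 6.893×2.74 + 16.58×2.94 + (z_c − 3.005 − 23.473)×3.24
The z_c×3.24 term appears on both sides and cancels. Collect the known terms of each column as K = Σ(ρt)_known − 3.24 × (depth of known layers): K_1 = 99.7547 − 3.24×35.36 = −14.8117; K_2 = 67.63202 − 3.24×(3.005 + 23.473) = −18.1567.
Balance: K_1 − x×(3.24 − 0.928) = K_2, so x = (K_1 − K_2)/(3.24 − 0.928) = 3.345/2.312 = 1.45 km.

1.45 km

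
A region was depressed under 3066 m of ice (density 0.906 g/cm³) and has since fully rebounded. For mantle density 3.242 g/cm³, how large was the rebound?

857 m

Removing the load lets mantle flow back in; uplift u satisfies ρ_ice t = ρ_m u.
u = t ρ_ice/ρ_m = 3066 m × 0.906/3.242 = 857 m.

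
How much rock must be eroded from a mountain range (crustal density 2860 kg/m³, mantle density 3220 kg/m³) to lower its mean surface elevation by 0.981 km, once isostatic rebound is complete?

8.77 km

Net drop Δ = e − u = e − e ρ_c/ρ_m = e (ρ_m − ρ_c)/ρ_m.
e = Δ ρ_m/(ρ_m − ρ_c) = 0.981 km × 3220/360 = 8.77 km.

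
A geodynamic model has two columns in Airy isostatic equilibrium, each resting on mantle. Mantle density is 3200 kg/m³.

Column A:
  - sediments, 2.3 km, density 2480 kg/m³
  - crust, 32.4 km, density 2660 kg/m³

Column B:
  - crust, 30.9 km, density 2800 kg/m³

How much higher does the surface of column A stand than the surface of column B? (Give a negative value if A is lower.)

For any compensation level in the mantle, the mantle terms cancel and isostasy reduces to e = (Σt_A − Σt_B) − (Σ(ρt)_A − Σ(ρt)_B) / ρ_m.
Σt_A = 34.7 km; Σt_B = 30.9 km; Σ(ρt)_A = 91888; Σ(ρt)_B = 86520 (in km·kg/m³).
e = (34.7 − 30.9) − (91888 − 86520) / 3200 = 2.12 km.

2.12 km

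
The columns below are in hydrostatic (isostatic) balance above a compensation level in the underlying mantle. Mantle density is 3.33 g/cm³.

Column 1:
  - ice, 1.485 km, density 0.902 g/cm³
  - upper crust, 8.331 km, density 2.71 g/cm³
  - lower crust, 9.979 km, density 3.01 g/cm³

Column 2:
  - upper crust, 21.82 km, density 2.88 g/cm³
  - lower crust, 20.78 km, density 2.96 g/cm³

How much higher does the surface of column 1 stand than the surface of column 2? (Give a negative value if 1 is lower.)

−1.66 km

For any compensation level in the mantle, the mantle terms cancel and isostasy reduces to e = (Σt_1 − Σt_2) − (Σ(ρt)_1 − Σ(ρt)_2) / ρ_m.
Σt_1 = 19.795 km; Σt_2 = 42.6 km; Σ(ρt)_1 = 53.95327; Σ(ρt)_2 = 124.3504 (in km·g/cm³).
e = (19.795 − 42.6) − (53.95327 − 124.3504) / 3.33 = −1.66 km.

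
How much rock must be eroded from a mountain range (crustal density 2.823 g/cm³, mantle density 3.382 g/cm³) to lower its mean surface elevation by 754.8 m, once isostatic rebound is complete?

Net drop Δ = e − u = e − e ρ_c/ρ_m = e (ρ_m − ρ_c)/ρ_m.
e = Δ ρ_m/(ρ_m − ρ_c) = 754.8 m × 3.382/0.559 = 4570 m.

4570 m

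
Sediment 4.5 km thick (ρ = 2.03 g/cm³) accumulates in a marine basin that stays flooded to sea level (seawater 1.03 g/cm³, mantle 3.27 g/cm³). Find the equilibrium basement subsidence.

2.01 km

Submarine loading: the sediment displaces seawater, and the subsidence is in turn flooded, so s (ρ_m − ρ_w) = t (ρ_sed − ρ_w).
s = 4.5 km × (2.03 − 1.03) / (3.27 − 1.03) = 2.01 km.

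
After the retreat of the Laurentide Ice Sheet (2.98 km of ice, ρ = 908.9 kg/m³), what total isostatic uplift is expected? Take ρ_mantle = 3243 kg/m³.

Removing the load lets mantle flow back in; uplift u satisfies ρ_ice t = ρ_m u.
u = t ρ_ice/ρ_m = 2.98 km × 908.9/3243 = 0.835 km.

0.835 km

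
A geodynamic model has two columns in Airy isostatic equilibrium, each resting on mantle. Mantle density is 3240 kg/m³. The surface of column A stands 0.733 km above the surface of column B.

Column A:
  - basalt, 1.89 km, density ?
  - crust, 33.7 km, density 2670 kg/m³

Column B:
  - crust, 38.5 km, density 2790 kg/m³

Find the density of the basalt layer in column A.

2980 kg/m³

Take the compensation level at the base of the deeper column (depth z_c below the surface of column A) and equate Σ ρ_i t_i down to z_c; mantle fills any gap and the z_c terms cancel.
Column A: 1.89×ρ + 33.7×2670 + (z_c − 35.59)×3240
Column B: 0.733×0 + 38.5×2790 + (z_c − 0.733 − 38.5)×3240
The z_c×3240 term appears on both sides and cancels. Collect the known terms of each column as K = Σ(ρt)_known − 3240 × (depth of known layers): K_A = 89979 − 3240×35.59 = −25332.6; K_B = 107415 − 3240×(0.733 + 38.5) = −19699.92.
Balance: K_A + 1.89×ρ = K_B, so ρ = (K_B − K_A)/1.89 = 5632.68/1.89 = 2980 kg/m³.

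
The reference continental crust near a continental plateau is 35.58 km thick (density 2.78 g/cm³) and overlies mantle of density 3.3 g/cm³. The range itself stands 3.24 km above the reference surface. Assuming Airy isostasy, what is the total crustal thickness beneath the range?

56.1 km

Root depth r = h ρ_c / (ρ_m − ρ_c) = 3.24 km × 2.78 / 0.52 = 17.32 km.
Total thickness = T + h + r = 35.58 km + 3.24 km + 17.32 km = 56.1 km.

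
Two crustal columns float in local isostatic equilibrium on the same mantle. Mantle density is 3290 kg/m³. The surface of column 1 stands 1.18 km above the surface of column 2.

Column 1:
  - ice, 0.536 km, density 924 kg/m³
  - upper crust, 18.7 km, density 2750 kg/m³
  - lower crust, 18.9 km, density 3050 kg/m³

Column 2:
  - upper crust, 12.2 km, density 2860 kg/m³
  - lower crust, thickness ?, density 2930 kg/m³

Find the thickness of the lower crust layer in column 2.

18.8 km

Take the compensation level at the base of the deeper column (depth z_c below the surface of column 1) and equate Σ ρ_i t_i down to z_c; mantle fills any gap and the z_c terms cancel.
Column 1: 0.536×924 + 18.7×2750 + 18.9×3050 + (z_c − 38.136)×3290
Column 2: 1.18×0 + 12.2×2860 + x×2930 + (z_c − 1.18 − 12.2 − x)×3290
The z_c×3290 term appears on both sides and cancels. Collect the known terms of each column as K = Σ(ρt)_known − 3290 × (depth of known layers): K_1 = 109565.264 − 3290×38.136 = −15902.176; K_2 = 34892 − 3290×(1.18 + 12.2) = −9128.2.
Balance: K_1 = K_2 − x×(3290 − 2930), so x = (K_2 − K_1)/(3290 − 2930) = 6773.98/360 = 18.8 km.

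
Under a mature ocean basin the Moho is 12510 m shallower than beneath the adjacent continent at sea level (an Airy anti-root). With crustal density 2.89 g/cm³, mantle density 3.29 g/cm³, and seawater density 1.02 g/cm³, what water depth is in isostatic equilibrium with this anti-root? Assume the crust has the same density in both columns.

Replacing a thickness d of crust by seawater at the top must be balanced by replacing crust with mantle at the base: d (ρ_c − ρ_w) = a (ρ_m − ρ_c).
d = a (ρ_m − ρ_c)/(ρ_c − ρ_w) = 12510 m × 0.4/1.87 = 2680 m.

2680 m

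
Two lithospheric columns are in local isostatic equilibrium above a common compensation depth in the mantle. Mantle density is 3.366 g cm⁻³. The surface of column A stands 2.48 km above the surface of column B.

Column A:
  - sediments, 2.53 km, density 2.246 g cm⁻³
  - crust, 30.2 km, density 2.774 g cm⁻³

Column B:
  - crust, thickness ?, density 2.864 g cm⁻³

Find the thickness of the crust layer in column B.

Take the compensation level at the base of the deeper column (depth z_c below the surface of column A) and equate Σ ρ_i t_i down to z_c; mantle fills any gap and the z_c terms cancel.
Column A: 2.53×2.246 + 30.2×2.774 + (z_c − 32.73)×3.366
Column B: 2.48×0 + x×2.864 + (z_c − 2.48 − 0 − x)×3.366
The z_c×3.366 term appears on both sides and cancels. Collect the known terms of each column as K = Σ(ρt)_known − 3.366 × (depth of known layers): K_A = 89.45718 − 3.366×32.73 = −20.712; K_B = 0 − 3.366×(2.48 + 0) = −8.34768.
Balance: K_A = K_B − x×(3.366 − 2.864), so x = (K_B − K_A)/(3.366 − 2.864) = 12.3643/0.502 = 24.6 km.

24.6 km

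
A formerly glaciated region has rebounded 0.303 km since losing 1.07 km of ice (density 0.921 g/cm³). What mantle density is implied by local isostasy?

3.25 g/cm³

ρ_m = ρ_ice t / u = 0.921 × 1.07 km/0.303 km = 3.25 g/cm³.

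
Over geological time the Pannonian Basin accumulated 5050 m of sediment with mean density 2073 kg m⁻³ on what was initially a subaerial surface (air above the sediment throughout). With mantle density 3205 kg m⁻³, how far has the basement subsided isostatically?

3270 m

Subaerial load: s = t ρ_sed / ρ_m = 5050 m × 2073/3205 = 3270 m.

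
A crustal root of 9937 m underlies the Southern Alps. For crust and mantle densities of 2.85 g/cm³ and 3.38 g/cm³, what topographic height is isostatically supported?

1850 m

Isostatic balance requires: ρ_c h = (ρ_m − ρ_c) r.
h = r (ρ_m − ρ_c) / ρ_c = 9937 m × (3.38 − 2.85) / 2.85 = 1850 m.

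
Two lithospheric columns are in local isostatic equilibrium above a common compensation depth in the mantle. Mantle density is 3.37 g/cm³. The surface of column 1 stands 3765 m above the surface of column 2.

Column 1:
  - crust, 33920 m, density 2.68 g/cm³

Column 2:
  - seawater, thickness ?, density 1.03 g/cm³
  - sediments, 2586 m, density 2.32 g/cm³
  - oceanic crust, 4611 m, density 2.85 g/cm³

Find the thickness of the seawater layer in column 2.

Take the compensation level at the base of the deeper column (depth z_c below the surface of column 1) and equate Σ ρ_i t_i down to z_c; mantle fills any gap and the z_c terms cancel.
Column 1: 33920×2.68 + (z_c − 33920)×3.37
Column 2: 3765×0 + x×1.03 + 2586×2.32 + 4611×2.85 + (z_c − 3765 − 7197 − x)×3.37
The z_c×3.37 term appears on both sides and cancels. Collect the known terms of each column as K = Σ(ρt)_known − 3.37 × (depth of known layers): K_1 = 90905.6 − 3.37×33920 = −23404.8; K_2 = 19140.87 − 3.37×(3765 + 7197) = −17801.07.
Balance: K_1 = K_2 − x×(3.37 − 1.03), so x = (K_2 − K_1)/(3.37 − 1.03) = 5603.73/2.34 = 2390 m.

2390 m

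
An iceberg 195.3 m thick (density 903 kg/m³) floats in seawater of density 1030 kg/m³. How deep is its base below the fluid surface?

Draft d = t ρ_obj/ρ_fluid = 195.3 m × 903/1030 = 171 m.

171 m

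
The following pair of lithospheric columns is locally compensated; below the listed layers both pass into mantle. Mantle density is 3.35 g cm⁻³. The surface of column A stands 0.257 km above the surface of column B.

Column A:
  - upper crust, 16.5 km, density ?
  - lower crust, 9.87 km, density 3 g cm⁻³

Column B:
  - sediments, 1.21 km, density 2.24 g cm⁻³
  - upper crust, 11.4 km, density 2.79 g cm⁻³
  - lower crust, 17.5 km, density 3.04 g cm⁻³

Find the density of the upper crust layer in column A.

Take the compensation level at the base of the deeper column (depth z_c below the surface of column A) and equate Σ ρ_i t_i down to z_c; mantle fills any gap and the z_c terms cancel.
Column A: 16.5×ρ + 9.87×3 + (z_c − 26.37)×3.35
Column B: 0.257×0 + 1.21×2.24 + 11.4×2.79 + 17.5×3.04 + (z_c − 0.257 − 30.11)×3.35
The z_c×3.35 term appears on both sides and cancels. Collect the known terms of each column as K = Σ(ρt)_known − 3.35 × (depth of known layers): K_A = 29.61 − 3.35×26.37 = −58.7295; K_B = 87.7164 − 3.35×(0.257 + 30.11) = −14.01305.
Balance: K_A + 16.5×ρ = K_B, so ρ = (K_B − K_A)/16.5 = 44.7164/16.5 = 2.71 g cm⁻³.

2.71 g cm⁻³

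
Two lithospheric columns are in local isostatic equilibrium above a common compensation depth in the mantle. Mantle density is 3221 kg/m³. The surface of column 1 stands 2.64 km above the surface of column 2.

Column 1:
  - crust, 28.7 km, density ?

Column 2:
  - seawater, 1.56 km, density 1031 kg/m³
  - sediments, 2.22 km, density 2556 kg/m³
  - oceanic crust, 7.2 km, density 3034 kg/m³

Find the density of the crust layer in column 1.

2710 kg/m³

Take the compensation level at the base of the deeper column (depth z_c below the surface of column 1) and equate Σ ρ_i t_i down to z_c; mantle fills any gap and the z_c terms cancel.
Column 1: 28.7×ρ + (z_c − 28.7)×3221
Column 2: 2.64×0 + 1.56×1031 + 2.22×2556 + 7.2×3034 + (z_c − 2.64 − 10.98)×3221
The z_c×3221 term appears on both sides and cancels. Collect the known terms of each column as K = Σ(ρt)_known − 3221 × (depth of known layers): K_1 = 0 − 3221×28.7 = −92442.7; K_2 = 29127.48 − 3221×(2.64 + 10.98) = −14742.54.
Balance: K_1 + 28.7×ρ = K_2, so ρ = (K_2 − K_1)/28.7 = 77700.2/28.7 = 2710 kg/m³.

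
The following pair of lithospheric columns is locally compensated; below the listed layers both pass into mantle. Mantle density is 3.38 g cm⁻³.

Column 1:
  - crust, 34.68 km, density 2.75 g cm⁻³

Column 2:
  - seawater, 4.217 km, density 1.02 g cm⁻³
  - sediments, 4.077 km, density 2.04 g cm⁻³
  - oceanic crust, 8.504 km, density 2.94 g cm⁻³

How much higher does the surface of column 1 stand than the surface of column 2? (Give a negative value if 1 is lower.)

0.796 km

For any compensation level in the mantle, the mantle terms cancel and isostasy reduces to e = (Σt_1 − Σt_2) − (Σ(ρt)_1 − Σ(ρt)_2) / ρ_m.
Σt_1 = 34.68 km; Σt_2 = 16.798 km; Σ(ρt)_1 = 95.37; Σ(ρt)_2 = 37.62018 (in km·g cm⁻³).
e = (34.68 − 16.798) − (95.37 − 37.62018) / 3.38 = 0.796 km.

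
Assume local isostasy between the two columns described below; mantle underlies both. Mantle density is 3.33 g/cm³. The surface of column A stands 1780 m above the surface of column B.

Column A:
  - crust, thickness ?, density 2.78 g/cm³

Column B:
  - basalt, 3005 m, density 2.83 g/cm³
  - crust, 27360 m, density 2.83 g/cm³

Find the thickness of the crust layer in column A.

38400 m

Take the compensation level at the base of the deeper column (depth z_c below the surface of column A) and equate Σ ρ_i t_i down to z_c; mantle fills any gap and the z_c terms cancel.
Column A: x×2.78 + (z_c − 0 − x)×3.33
Column B: 1780×0 + 3005×2.83 + 27360×2.83 + (z_c − 1780 − 30365)×3.33
The z_c×3.33 term appears on both sides and cancels. Collect the known terms of each column as K = Σ(ρt)_known − 3.33 × (depth of known layers): K_A = 0 − 3.33×0 = 0; K_B = 85932.95 − 3.33×(1780 + 30365) = −21109.9.
Balance: K_A − x×(3.33 − 2.78) = K_B, so x = (K_A − K_B)/(3.33 − 2.78) = 21109.9/0.55 = 38400 m.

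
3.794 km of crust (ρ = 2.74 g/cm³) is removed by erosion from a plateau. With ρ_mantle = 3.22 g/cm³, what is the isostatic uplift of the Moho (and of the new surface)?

3.23 km

Unloading: uplift u = e ρ_c/ρ_m = 3.794 km × 2.74/3.22 = 3.23 km.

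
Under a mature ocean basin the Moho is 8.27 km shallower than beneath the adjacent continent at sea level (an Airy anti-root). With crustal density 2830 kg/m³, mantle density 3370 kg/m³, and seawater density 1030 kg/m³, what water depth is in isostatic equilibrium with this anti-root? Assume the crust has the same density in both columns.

2.48 km

Replacing a thickness d of crust by seawater at the top must be balanced by replacing crust with mantle at the base: d (ρ_c − ρ_w) = a (ρ_m − ρ_c).
d = a (ρ_m − ρ_c)/(ρ_c − ρ_w) = 8.27 km × 540/1800 = 2.48 km.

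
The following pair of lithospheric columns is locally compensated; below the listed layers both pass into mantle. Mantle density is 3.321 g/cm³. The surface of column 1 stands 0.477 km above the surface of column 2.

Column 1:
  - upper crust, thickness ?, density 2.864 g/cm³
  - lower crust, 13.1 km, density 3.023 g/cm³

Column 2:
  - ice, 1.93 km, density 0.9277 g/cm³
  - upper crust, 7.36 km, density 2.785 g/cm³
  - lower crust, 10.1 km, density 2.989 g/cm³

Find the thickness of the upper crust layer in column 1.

Take the compensation level at the base of the deeper column (depth z_c below the surface of column 1) and equate Σ ρ_i t_i down to z_c; mantle fills any gap and the z_c terms cancel.
Column 1: x×2.864 + 13.1×3.023 + (z_c − 13.1 − x)×3.321
Column 2: 0.477×0 + 1.93×0.9277 + 7.36×2.785 + 10.1×2.989 + (z_c − 0.477 − 19.39)×3.321
The z_c×3.321 term appears on both sides and cancels. Collect the known terms of each column as K = Σ(ρt)_known − 3.321 × (depth of known layers): K_1 = 39.6013 − 3.321×13.1 = −3.9038; K_2 = 52.476961 − 3.321×(0.477 + 19.39) = −13.501346.
Balance: K_1 − x×(3.321 − 2.864) = K_2, so x = (K_1 − K_2)/(3.321 − 2.864) = 9.59755/0.457 = 21 km.

21 km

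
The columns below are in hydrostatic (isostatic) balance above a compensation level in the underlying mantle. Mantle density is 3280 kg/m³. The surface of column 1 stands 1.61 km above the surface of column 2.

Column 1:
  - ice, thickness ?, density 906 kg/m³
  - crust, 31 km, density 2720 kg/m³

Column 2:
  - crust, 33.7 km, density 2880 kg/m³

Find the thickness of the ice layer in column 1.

0.59 km

Take the compensation level at the base of the deeper column (depth z_c below the surface of column 1) and equate Σ ρ_i t_i down to z_c; mantle fills any gap and the z_c terms cancel.
Column 1: x×906 + 31×2720 + (z_c − 31 − x)×3280
Column 2: 1.61×0 + 33.7×2880 + (z_c − 1.61 − 33.7)×3280
The z_c×3280 term appears on both sides and cancels. Collect the known terms of each column as K = Σ(ρt)_known − 3280 × (depth of known layers): K_1 = 84320 − 3280×31 = −17360; K_2 = 97056 − 3280×(1.61 + 33.7) = −18760.8.
Balance: K_1 − x×(3280 − 906) = K_2, so x = (K_1 − K_2)/(3280 − 906) = 1400.8/2374 = 0.59 km.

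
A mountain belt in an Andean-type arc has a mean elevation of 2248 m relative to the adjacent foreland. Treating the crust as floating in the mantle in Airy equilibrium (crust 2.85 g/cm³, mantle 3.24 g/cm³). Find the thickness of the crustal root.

For local isostatic compensation: the weight of the topography is balanced by the buoyancy of the root, ρ_c h = (ρ_m − ρ_c) r.
r = h · ρ_c / (ρ_m − ρ_c) = 2248 m × 2.85 / (3.24 − 2.85) = 16400 m.

16400 m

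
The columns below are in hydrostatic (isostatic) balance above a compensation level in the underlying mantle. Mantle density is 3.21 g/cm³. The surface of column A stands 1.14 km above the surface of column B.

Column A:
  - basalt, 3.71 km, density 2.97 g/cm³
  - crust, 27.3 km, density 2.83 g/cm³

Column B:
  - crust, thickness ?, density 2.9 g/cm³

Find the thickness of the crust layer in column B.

24.5 km

Take the compensation level at the base of the deeper column (depth z_c below the surface of column A) and equate Σ ρ_i t_i down to z_c; mantle fills any gap and the z_c terms cancel.
Column A: 3.71×2.97 + 27.3×2.83 + (z_c − 31.01)×3.21
Column B: 1.14×0 + x×2.9 + (z_c − 1.14 − 0 − x)×3.21
The z_c×3.21 term appears on both sides and cancels. Collect the known terms of each column as K = Σ(ρt)_known − 3.21 × (depth of known layers): K_A = 88.2777 − 3.21×31.01 = −11.2644; K_B = 0 − 3.21×(1.14 + 0) = −3.6594.
Balance: K_A = K_B − x×(3.21 − 2.9), so x = (K_B − K_A)/(3.21 − 2.9) = 7.605/0.31 = 24.5 km.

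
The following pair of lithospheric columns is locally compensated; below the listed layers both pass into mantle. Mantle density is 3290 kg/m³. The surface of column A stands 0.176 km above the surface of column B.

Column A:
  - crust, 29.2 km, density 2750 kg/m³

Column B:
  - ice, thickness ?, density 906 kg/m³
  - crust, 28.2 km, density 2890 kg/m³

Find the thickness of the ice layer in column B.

1.64 km

Take the compensation level at the base of the deeper column (depth z_c below the surface of column A) and equate Σ ρ_i t_i down to z_c; mantle fills any gap and the z_c terms cancel.
Column A: 29.2×2750 + (z_c − 29.2)×3290
Column B: 0.176×0 + x×906 + 28.2×2890 + (z_c − 0.176 − 28.2 − x)×3290
The z_c×3290 term appears on both sides and cancels. Collect the known terms of each column as K = Σ(ρt)_known − 3290 × (depth of known layers): K_A = 80300 − 3290×29.2 = −15768; K_B = 81498 − 3290×(0.176 + 28.2) = −11859.04.
Balance: K_A = K_B − x×(3290 − 906), so x = (K_B − K_A)/(3290 − 906) = 3908.96/2384 = 1.64 km.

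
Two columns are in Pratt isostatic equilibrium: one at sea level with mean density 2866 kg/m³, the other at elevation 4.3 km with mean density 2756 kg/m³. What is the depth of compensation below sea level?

108 km

ρ_ref D = ρ (D + h) → D (ρ_ref − ρ) = ρ h.
D = ρ h/(ρ_ref − ρ) = 2756 × 4.3 km/(2866 − 2756) = 108 km.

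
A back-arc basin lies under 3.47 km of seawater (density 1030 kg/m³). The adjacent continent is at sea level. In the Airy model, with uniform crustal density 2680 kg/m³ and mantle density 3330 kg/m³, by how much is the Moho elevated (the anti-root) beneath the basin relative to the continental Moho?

By Archimedes' principle applied to the lithosphere: replacing crust with seawater at the top is compensated by replacing crust with mantle at the base: d (ρ_c − ρ_w) = a (ρ_m − ρ_c).
a = d (ρ_c − ρ_w)/(ρ_m − ρ_c) = 3.47 km × 1650/650 = 8.81 km.

8.81 km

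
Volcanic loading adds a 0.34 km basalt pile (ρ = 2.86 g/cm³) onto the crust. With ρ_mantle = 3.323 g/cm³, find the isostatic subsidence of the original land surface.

Subaerial loading: s = t ρ_load / ρ_m.
s = 0.34 km × 2.86/3.323 = 0.293 km.

0.293 km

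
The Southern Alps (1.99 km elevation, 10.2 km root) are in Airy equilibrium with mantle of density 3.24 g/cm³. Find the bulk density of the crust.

ρ_c h = (ρ_m − ρ_c) r → ρ_c (h + r) = ρ_m r → ρ_c = ρ_m r / (h + r).
ρ_c = 3.24 × 10.2 km / (1.99 km + 10.2 km) = 2.71 g/cm³.

2.71 g/cm³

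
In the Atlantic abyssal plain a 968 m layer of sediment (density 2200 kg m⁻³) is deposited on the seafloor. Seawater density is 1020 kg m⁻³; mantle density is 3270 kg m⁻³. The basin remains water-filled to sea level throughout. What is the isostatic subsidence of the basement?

Submarine loading: the sediment displaces seawater, and the subsidence is in turn flooded, so s (ρ_m − ρ_w) = t (ρ_sed − ρ_w).
s = 968 m × (2200 − 1020) / (3270 − 1020) = 508 m.

508 m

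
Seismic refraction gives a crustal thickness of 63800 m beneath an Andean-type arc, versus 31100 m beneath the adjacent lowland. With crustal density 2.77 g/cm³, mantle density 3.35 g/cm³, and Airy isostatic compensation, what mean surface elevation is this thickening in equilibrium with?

5660 m

Excess crust Δ = 63800 m − 31100 m = 32700 m, split between elevation h and root r with h + r = Δ.
Airy balance ρ_c h = (ρ_m − ρ_c) r gives r = h ρ_c/(ρ_m − ρ_c), so h (1 + ρ_c/(ρ_m − ρ_c)) = Δ, i.e. h = Δ (ρ_m − ρ_c)/ρ_m.
h = 32700 m × 0.58/3.35 = 5660 m.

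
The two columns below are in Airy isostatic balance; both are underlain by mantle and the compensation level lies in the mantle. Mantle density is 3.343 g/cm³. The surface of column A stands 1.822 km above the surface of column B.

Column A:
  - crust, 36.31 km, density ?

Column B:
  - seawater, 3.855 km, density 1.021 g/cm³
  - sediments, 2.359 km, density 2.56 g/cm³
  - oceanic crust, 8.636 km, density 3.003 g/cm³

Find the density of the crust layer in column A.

Take the compensation level at the base of the deeper column (depth z_c below the surface of column A) and equate Σ ρ_i t_i down to z_c; mantle fills any gap and the z_c terms cancel.
Column A: 36.31×ρ + (z_c − 36.31)×3.343
Column B: 1.822×0 + 3.855×1.021 + 2.359×2.56 + 8.636×3.003 + (z_c − 1.822 − 14.85)×3.343
The z_c×3.343 term appears on both sides and cancels. Collect the known terms of each column as K = Σ(ρt)_known − 3.343 × (depth of known layers): K_A = 0 − 3.343×36.31 = −121.38433; K_B = 35.908903 − 3.343×(1.822 + 14.85) = −19.825593.
Balance: K_A + 36.31×ρ = K_B, so ρ = (K_B − K_A)/36.31 = 101.559/36.31 = 2.8 g/cm³.

2.8 g/cm³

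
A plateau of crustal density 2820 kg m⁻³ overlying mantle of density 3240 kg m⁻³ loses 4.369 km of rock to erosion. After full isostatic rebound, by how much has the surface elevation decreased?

0.566 km

Rebound u = e ρ_c/ρ_m = 4.369 km × 2820/3240 = 3.803 km.
Net surface drop = e − u = 4.369 km − 3.803 km = e (ρ_m − ρ_c)/ρ_m = 0.566 km.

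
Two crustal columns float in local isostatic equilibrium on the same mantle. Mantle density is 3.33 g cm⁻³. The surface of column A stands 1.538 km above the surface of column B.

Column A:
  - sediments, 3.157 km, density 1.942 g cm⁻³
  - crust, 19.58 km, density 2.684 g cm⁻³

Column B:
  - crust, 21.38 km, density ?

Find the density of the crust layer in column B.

2.77 g cm⁻³

Take the compensation level at the base of the deeper column (depth z_c below the surface of column A) and equate Σ ρ_i t_i down to z_c; mantle fills any gap and the z_c terms cancel.
Column A: 3.157×1.942 + 19.58×2.684 + (z_c − 22.737)×3.33
Column B: 1.538×0 + 21.38×ρ + (z_c − 1.538 − 21.38)×3.33
The z_c×3.33 term appears on both sides and cancels. Collect the known terms of each column as K = Σ(ρt)_known − 3.33 × (depth of known layers): K_A = 58.683614 − 3.33×22.737 = −17.030596; K_B = 0 − 3.33×(1.538 + 21.38) = −76.31694.
Balance: K_A = K_B + 21.38×ρ, so ρ = (K_A − K_B)/21.38 = 59.2863/21.38 = 2.77 g cm⁻³.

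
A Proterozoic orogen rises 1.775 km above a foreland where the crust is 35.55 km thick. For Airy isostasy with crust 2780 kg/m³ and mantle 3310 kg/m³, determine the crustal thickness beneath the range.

Root depth r = h ρ_c / (ρ_m − ρ_c) = 1.775 km × 2780 / 530 = 9.31 km.
Total thickness = T + h + r = 35.55 km + 1.775 km + 9.31 km = 46.6 km.

46.6 km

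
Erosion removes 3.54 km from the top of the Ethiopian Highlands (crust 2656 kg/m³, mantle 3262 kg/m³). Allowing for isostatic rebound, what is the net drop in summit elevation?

0.658 km

Rebound u = e ρ_c/ρ_m = 3.54 km × 2656/3262 = 2.882 km.
Net surface drop = e − u = 3.54 km − 2.882 km = e (ρ_m − ρ_c)/ρ_m = 0.658 km.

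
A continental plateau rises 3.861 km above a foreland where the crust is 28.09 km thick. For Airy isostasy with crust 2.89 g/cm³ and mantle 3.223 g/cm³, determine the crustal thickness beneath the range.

65.5 km

Root depth r = h ρ_c / (ρ_m − ρ_c) = 3.861 km × 2.89 / 0.333 = 33.51 km.
Total thickness = T + h + r = 28.09 km + 3.861 km + 33.51 km = 65.5 km.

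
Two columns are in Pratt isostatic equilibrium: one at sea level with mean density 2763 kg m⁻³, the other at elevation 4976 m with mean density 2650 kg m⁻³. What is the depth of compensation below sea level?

ρ_ref D = ρ (D + h) → D (ρ_ref − ρ) = ρ h.
D = ρ h/(ρ_ref − ρ) = 2650 × 4976 m/(2763 − 2650) = 117000 m.

117000 m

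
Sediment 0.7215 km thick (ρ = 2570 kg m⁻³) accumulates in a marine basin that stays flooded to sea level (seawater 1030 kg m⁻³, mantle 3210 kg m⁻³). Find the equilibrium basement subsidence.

0.51 km

Submarine loading: the sediment displaces seawater, and the subsidence is in turn flooded, so s (ρ_m − ρ_w) = t (ρ_sed − ρ_w).
s = 0.7215 km × (2570 − 1030) / (3210 − 1030) = 0.51 km.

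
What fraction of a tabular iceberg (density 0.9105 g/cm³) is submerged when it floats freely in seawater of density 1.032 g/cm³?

Submerged fraction = ρ_obj/ρ_fluid = 0.9105/1.032 = 0.882.

0.882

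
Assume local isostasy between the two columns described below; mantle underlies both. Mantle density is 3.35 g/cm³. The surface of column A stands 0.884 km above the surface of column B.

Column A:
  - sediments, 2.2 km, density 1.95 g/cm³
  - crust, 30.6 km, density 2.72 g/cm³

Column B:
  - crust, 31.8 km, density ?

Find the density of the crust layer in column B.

2.74 g/cm³

Take the compensation level at the base of the deeper column (depth z_c below the surface of column A) and equate Σ ρ_i t_i down to z_c; mantle fills any gap and the z_c terms cancel.
Column A: 2.2×1.95 + 30.6×2.72 + (z_c − 32.8)×3.35
Column B: 0.884×0 + 31.8×ρ + (z_c − 0.884 − 31.8)×3.35
The z_c×3.35 term appears on both sides and cancels. Collect the known terms of each column as K = Σ(ρt)_known − 3.35 × (depth of known layers): K_A = 87.522 − 3.35×32.8 = −22.358; K_B = 0 − 3.35×(0.884 + 31.8) = −109.4914.
Balance: K_A = K_B + 31.8×ρ, so ρ = (K_A − K_B)/31.8 = 87.1334/31.8 = 2.74 g/cm³.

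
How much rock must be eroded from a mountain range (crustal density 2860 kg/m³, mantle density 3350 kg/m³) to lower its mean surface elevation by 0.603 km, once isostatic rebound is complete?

4.12 km

Net drop Δ = e − u = e − e ρ_c/ρ_m = e (ρ_m − ρ_c)/ρ_m.
e = Δ ρ_m/(ρ_m − ρ_c) = 0.603 km × 3350/490 = 4.12 km.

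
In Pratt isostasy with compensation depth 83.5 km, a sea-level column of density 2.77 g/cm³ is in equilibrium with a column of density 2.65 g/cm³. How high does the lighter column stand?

3.78 km

ρ_ref D = ρ (D + h) → h = D (ρ_ref − ρ)/ρ.
h = 83.5 km × (2.77 − 2.65)/2.65 = 3.78 km.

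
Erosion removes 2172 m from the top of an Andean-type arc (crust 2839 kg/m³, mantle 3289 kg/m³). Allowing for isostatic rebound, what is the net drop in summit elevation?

Rebound u = e ρ_c/ρ_m = 2172 m × 2839/3289 = 1875 m.
Net surface drop = e − u = 2172 m − 1875 m = e (ρ_m − ρ_c)/ρ_m = 297 m.

297 m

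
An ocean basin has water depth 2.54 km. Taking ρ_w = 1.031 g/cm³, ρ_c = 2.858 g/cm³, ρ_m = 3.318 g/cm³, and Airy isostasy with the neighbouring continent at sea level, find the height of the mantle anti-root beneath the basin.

For local isostatic compensation: replacing crust with seawater at the top is compensated by replacing crust with mantle at the base: d (ρ_c − ρ_w) = a (ρ_m − ρ_c).
a = d (ρ_c − ρ_w)/(ρ_m − ρ_c) = 2.54 km × 1.827/0.46 = 10.1 km.

10.1 km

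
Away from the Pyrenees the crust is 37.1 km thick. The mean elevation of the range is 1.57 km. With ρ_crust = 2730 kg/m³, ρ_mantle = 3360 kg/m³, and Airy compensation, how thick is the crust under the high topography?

Root depth r = h ρ_c / (ρ_m − ρ_c) = 1.57 km × 2730 / 630 = 6.803 km.
Total thickness = T + h + r = 37.1 km + 1.57 km + 6.803 km = 45.5 km.

45.5 km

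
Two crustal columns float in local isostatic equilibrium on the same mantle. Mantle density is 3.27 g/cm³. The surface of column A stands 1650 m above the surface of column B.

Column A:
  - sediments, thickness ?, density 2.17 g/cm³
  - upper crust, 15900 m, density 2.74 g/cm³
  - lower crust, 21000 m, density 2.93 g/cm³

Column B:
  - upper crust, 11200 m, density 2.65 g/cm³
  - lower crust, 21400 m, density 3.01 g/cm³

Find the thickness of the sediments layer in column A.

2120 m

Take the compensation level at the base of the deeper column (depth z_c below the surface of column A) and equate Σ ρ_i t_i down to z_c; mantle fills any gap and the z_c terms cancel.
Column A: x×2.17 + 15900×2.74 + 21000×2.93 + (z_c − 36900 − x)×3.27
Column B: 1650×0 + 11200×2.65 + 21400×3.01 + (z_c − 1650 − 32600)×3.27
The z_c×3.27 term appears on both sides and cancels. Collect the known terms of each column as K = Σ(ρt)_known − 3.27 × (depth of known layers): K_A = 105096 − 3.27×36900 = −15567; K_B = 94094 − 3.27×(1650 + 32600) = −17903.5.
Balance: K_A − x×(3.27 − 2.17) = K_B, so x = (K_A − K_B)/(3.27 − 2.17) = 2336.5/1.1 = 2120 m.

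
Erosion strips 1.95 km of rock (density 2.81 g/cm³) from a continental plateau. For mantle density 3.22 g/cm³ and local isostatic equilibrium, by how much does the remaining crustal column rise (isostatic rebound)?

Unloading: uplift u = e ρ_c/ρ_m = 1.95 km × 2.81/3.22 = 1.7 km.

1.7 km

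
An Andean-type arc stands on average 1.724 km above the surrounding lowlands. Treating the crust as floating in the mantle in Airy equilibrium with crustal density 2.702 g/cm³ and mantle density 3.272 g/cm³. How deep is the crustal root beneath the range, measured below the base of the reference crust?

8.17 km

Balancing pressure at the compensation depth: the weight of the topography is balanced by the buoyancy of the root, ρ_c h = (ρ_m − ρ_c) r.
r = h · ρ_c / (ρ_m − ρ_c) = 1.724 km × 2.702 / (3.272 − 2.702) = 8.17 km.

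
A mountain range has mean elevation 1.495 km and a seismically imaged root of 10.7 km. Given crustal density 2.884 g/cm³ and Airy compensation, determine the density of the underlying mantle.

Airy balance: ρ_c h = (ρ_m − ρ_c) r → ρ_m = ρ_c (1 + h/r).
ρ_m = 2.884 × (1 + 1.495 km/10.7 km) = 3.29 g/cm³.

3.29 g/cm³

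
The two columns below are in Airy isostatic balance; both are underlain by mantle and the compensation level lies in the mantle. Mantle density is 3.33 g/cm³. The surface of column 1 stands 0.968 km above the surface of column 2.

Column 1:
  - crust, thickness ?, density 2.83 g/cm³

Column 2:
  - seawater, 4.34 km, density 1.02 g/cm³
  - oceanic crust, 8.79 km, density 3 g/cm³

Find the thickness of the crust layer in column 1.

32.3 km

Take the compensation level at the base of the deeper column (depth z_c below the surface of column 1) and equate Σ ρ_i t_i down to z_c; mantle fills any gap and the z_c terms cancel.
Column 1: x×2.83 + (z_c − 0 − x)×3.33
Column 2: 0.968×0 + 4.34×1.02 + 8.79×3 + (z_c − 0.968 − 13.13)×3.33
The z_c×3.33 term appears on both sides and cancels. Collect the known terms of each column as K = Σ(ρt)_known − 3.33 × (depth of known layers): K_1 = 0 − 3.33×0 = 0; K_2 = 30.7968 − 3.33×(0.968 + 13.13) = −16.14954.
Balance: K_1 − x×(3.33 − 2.83) = K_2, so x = (K_1 − K_2)/(3.33 − 2.83) = 16.1495/0.5 = 32.3 km.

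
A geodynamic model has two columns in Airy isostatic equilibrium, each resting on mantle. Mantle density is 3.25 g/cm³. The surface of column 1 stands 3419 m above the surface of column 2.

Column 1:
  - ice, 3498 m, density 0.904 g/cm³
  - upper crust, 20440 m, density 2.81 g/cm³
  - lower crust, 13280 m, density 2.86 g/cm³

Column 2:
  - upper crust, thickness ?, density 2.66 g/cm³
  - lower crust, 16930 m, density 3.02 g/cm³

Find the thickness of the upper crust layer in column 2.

Take the compensation level at the base of the deeper column (depth z_c below the surface of column 1) and equate Σ ρ_i t_i down to z_c; mantle fills any gap and the z_c terms cancel.
Column 1: 3498×0.904 + 20440×2.81 + 13280×2.86 + (z_c − 37218)×3.25
Column 2: 3419×0 + x×2.66 + 16930×3.02 + (z_c − 3419 − 16930 − x)×3.25
The z_c×3.25 term appears on both sides and cancels. Collect the known terms of each column as K = Σ(ρt)_known − 3.25 × (depth of known layers): K_1 = 98579.392 − 3.25×37218 = −22379.108; K_2 = 51128.6 − 3.25×(3419 + 16930) = −15005.65.
Balance: K_1 = K_2 − x×(3.25 − 2.66), so x = (K_2 − K_1)/(3.25 − 2.66) = 7373.46/0.59 = 12500 m.

12500 m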